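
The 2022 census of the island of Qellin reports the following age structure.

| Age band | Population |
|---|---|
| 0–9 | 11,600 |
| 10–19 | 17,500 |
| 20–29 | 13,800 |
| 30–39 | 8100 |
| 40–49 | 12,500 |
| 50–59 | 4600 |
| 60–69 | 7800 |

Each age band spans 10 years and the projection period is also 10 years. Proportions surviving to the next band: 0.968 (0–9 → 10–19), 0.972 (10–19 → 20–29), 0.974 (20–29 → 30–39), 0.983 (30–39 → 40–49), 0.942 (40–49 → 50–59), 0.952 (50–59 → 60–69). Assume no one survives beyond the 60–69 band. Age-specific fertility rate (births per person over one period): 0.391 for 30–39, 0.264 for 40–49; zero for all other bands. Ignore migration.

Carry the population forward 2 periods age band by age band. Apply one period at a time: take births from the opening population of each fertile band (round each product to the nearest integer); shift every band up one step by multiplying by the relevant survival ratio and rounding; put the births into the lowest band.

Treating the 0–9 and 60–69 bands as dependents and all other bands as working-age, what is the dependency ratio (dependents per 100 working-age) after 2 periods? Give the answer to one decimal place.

34.1

— Period 1 —
Births: 8100 × 0.391 = 3167  |  12500 × 0.264 = 3300 → total 6467
10–19: 11600 × 0.968 = 11229
20–29: 17500 × 0.972 = 17010
30–39: 13800 × 0.974 = 13441
40–49: 8100 × 0.983 = 7962
50–59: 12500 × 0.942 = 11775
60–69: 4600 × 0.952 = 4379
Population now: 0–9=6467, 10–19=11229, 20–29=17010, 30–39=13441, 40–49=7962, 50–59=11775, 60–69=4379
— Period 2 —
Births: 13441 × 0.391 = 5255  |  7962 × 0.264 = 2102 → total 7357
10–19: 6467 × 0.968 = 6260
20–29: 11229 × 0.972 = 10915
30–39: 17010 × 0.974 = 16568
40–49: 13441 × 0.983 = 13213
50–59: 7962 × 0.942 = 7500
60–69: 11775 × 0.952 = 11210
Population now: 0–9=7357, 10–19=6260, 20–29=10915, 30–39=16568, 40–49=13213, 50–59=7500, 60–69=11210
Dependents (band 0–9 + band 60–69) = 7357 + 11210 = 18567; working-age = 54456; ratio = 18567/54456 × 100 = 34.1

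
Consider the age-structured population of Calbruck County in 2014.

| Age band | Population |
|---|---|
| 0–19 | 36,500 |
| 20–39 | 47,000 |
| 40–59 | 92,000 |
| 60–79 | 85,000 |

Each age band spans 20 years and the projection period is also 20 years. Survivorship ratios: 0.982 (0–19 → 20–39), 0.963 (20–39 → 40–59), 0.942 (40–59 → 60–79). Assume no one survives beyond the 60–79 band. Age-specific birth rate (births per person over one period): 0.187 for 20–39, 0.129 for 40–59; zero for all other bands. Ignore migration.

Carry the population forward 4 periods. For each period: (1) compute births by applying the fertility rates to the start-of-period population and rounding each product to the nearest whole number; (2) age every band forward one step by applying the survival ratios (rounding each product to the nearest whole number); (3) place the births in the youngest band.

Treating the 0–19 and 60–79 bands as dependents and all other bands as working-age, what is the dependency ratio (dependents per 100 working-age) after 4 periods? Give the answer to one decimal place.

116.4

— Period 1 —
Births: 47000 × 0.187 = 8789, 92000 × 0.129 = 11868 → 20657
20–39: 36500 × 0.982 = 35843
40–59: 47000 × 0.963 = 45261
60–79: 92000 × 0.942 = 86664
End of period: [20657, 35843, 45261, 86664]
— Period 2 —
Births: 35843 × 0.187 = 6703, 45261 × 0.129 = 5839 → 12542
20–39: 20657 × 0.982 = 20285
40–59: 35843 × 0.963 = 34517
60–79: 45261 × 0.942 = 42636
End of period: [12542, 20285, 34517, 42636]
— Period 3 —
Births: 20285 × 0.187 = 3793, 34517 × 0.129 = 4453 → 8246
20–39: 12542 × 0.982 = 12316
40–59: 20285 × 0.963 = 19534
60–79: 34517 × 0.942 = 32515
End of period: [8246, 12316, 19534, 32515]
— Period 4 —
Births: 12316 × 0.187 = 2303, 19534 × 0.129 = 2520 → 4823
20–39: 8246 × 0.982 = 8098
40–59: 12316 × 0.963 = 11860
60–79: 19534 × 0.942 = 18401
End of period: [4823, 8098, 11860, 18401]
Dependents (band 0–19 + band 60–79) = 4823 + 18401 = 23224; working-age = 19958; ratio = 23224/19958 × 100 = 116.4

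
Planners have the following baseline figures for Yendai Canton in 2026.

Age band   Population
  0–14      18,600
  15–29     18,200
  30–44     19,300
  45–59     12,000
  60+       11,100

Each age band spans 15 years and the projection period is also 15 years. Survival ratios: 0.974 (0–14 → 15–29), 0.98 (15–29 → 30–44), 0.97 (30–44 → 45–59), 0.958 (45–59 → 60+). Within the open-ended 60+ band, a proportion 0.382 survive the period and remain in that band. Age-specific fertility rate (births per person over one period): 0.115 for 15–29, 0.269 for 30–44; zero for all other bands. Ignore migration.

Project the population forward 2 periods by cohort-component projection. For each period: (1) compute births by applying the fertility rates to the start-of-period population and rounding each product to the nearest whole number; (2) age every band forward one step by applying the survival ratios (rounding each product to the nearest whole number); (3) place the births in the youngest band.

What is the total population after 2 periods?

— Period 1 —
Births: 18200 × 0.115 = 2093  |  19300 × 0.269 = 5192 ⇒ total 7285
15–29: 18600 × 0.974 = 18116
30–44: 18200 × 0.98 = 17836
45–59: 19300 × 0.97 = 18721
60+: 12000 × 0.958 + 11100 × 0.382 = 11496 + 4240 = 15736
Population now: 0–14=7285, 15–29=18116, 30–44=17836, 45–59=18721, 60+=15736
— Period 2 —
Births: 18116 × 0.115 = 2083  |  17836 × 0.269 = 4798 ⇒ total 6881
15–29: 7285 × 0.974 = 7096
30–44: 18116 × 0.98 = 17754
45–59: 17836 × 0.97 = 17301
60+: 18721 × 0.958 + 15736 × 0.382 = 17935 + 6011 = 23946
Population now: 0–14=6881, 15–29=7096, 30–44=17754, 45–59=17301, 60+=23946
Total after period 2: 6881 + 7096 + 17754 + 17301 + 23946 = 72978

72978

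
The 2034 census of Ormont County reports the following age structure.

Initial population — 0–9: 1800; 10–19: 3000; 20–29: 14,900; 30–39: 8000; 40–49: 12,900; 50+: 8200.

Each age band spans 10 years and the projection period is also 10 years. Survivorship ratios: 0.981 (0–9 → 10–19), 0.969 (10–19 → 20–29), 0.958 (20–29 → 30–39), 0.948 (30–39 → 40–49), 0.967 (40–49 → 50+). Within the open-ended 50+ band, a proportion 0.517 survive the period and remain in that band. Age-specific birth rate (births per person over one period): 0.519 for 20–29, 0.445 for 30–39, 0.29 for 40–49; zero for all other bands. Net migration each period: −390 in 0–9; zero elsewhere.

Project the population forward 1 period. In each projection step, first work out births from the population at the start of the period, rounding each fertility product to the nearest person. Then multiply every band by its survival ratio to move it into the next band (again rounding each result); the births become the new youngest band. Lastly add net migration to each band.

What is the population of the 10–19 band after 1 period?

1766

— Period 1 —
Births: 14900 × 0.519 = 7733 ; 8000 × 0.445 = 3560 ; 12900 × 0.29 = 3741 → total 15034
10–19: 1800 × 0.981 = 1766
20–29: 3000 × 0.969 = 2907
30–39: 14900 × 0.958 = 14274
40–49: 8000 × 0.948 = 7584
50+: 12900 × 0.967 + 8200 × 0.517 = 12474 + 4239 = 16713
Net migration: 0–9 − 390 → 14644
Population now: 0–9=14644, 10–19=1766, 20–29=2907, 30–39=14274, 40–49=7584, 50+=16713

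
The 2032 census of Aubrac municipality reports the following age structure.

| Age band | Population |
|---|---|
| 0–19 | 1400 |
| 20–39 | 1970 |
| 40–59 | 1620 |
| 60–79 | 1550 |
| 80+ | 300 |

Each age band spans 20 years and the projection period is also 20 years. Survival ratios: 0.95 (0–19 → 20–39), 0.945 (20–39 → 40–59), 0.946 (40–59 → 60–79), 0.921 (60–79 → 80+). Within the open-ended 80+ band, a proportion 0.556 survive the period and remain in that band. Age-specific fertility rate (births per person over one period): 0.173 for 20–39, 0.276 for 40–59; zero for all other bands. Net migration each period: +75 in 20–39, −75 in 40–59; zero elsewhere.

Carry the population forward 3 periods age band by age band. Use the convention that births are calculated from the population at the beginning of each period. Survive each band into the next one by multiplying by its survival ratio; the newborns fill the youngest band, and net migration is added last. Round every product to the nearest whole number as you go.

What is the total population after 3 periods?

5987

Numbering the groups 1..5 from youngest to oldest:
Period 1:
Births: 1970 × 0.173 = 341, 1620 × 0.276 = 447 ⇒ total 788
Group 2: 1400 × 0.95 = 1330
Group 3: 1970 × 0.945 = 1862
Group 4: 1620 × 0.946 = 1533
Group 5: 1550 × 0.921 + 300 × 0.556 = 1428 + 167 = 1595
Net migration: Group 2 + 75 → 1405; Group 3 − 75 → 1787
Population now: 0–19=788, 20–39=1405, 40–59=1787, 60–79=1533, 80+=1595
Period 2:
Births: 1405 × 0.173 = 243, 1787 × 0.276 = 493 ⇒ total 736
Group 2: 788 × 0.95 = 749
Group 3: 1405 × 0.945 = 1328
Group 4: 1787 × 0.946 = 1691
Group 5: 1533 × 0.921 + 1595 × 0.556 = 1412 + 887 = 2299
Net migration: Group 2 + 75 → 824; Group 3 − 75 → 1253
Population now: 0–19=736, 20–39=824, 40–59=1253, 60–79=1691, 80+=2299
Period 3:
Births: 824 × 0.173 = 143, 1253 × 0.276 = 346 ⇒ total 489
Group 2: 736 × 0.95 = 699
Group 3: 824 × 0.945 = 779
Group 4: 1253 × 0.946 = 1185
Group 5: 1691 × 0.921 + 2299 × 0.556 = 1557 + 1278 = 2835
Net migration: Group 2 + 75 → 774; Group 3 − 75 → 704
Population now: 0–19=489, 20–39=774, 40–59=704, 60–79=1185, 80+=2835
Total after period 3: 489 + 774 + 704 + 1185 + 2835 = 5987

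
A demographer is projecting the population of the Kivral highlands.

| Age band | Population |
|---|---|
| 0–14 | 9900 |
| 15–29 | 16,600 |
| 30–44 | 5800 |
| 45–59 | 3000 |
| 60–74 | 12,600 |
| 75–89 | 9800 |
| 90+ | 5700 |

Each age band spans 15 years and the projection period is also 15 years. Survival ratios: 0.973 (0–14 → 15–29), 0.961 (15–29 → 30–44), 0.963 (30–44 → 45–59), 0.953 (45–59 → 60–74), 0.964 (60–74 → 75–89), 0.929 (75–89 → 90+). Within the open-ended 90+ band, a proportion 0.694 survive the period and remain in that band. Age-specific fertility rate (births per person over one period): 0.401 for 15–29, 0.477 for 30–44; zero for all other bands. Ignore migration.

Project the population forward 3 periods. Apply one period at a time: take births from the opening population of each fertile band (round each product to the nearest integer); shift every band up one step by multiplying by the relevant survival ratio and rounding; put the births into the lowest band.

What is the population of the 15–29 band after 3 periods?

Period 1.
Births: 16600 × 0.401 = 6657, 5800 × 0.477 = 2767 → 9424
15–29: 9900 × 0.973 = 9633
30–44: 16600 × 0.961 = 15953
45–59: 5800 × 0.963 = 5585
60–74: 3000 × 0.953 = 2859
75–89: 12600 × 0.964 = 12146
90+: 9800 × 0.929 + 5700 × 0.694 = 9104 + 3956 = 13060
→ [9424, 9633, 15953, 5585, 2859, 12146, 13060]
Period 2.
Births: 9633 × 0.401 = 3863, 15953 × 0.477 = 7610 → 11473
15–29: 9424 × 0.973 = 9170
30–44: 9633 × 0.961 = 9257
45–59: 15953 × 0.963 = 15363
60–74: 5585 × 0.953 = 5323
75–89: 2859 × 0.964 = 2756
90+: 12146 × 0.929 + 13060 × 0.694 = 11284 + 9064 = 20348
→ [11473, 9170, 9257, 15363, 5323, 2756, 20348]
Period 3.
Births: 9170 × 0.401 = 3677, 9257 × 0.477 = 4416 → 8093
15–29: 11473 × 0.973 = 11163
30–44: 9170 × 0.961 = 8812
45–59: 9257 × 0.963 = 8914
60–74: 15363 × 0.953 = 14641
75–89: 5323 × 0.964 = 5131
90+: 2756 × 0.929 + 20348 × 0.694 = 2560 + 14122 = 16682
→ [8093, 11163, 8812, 8914, 14641, 5131, 16682]

11163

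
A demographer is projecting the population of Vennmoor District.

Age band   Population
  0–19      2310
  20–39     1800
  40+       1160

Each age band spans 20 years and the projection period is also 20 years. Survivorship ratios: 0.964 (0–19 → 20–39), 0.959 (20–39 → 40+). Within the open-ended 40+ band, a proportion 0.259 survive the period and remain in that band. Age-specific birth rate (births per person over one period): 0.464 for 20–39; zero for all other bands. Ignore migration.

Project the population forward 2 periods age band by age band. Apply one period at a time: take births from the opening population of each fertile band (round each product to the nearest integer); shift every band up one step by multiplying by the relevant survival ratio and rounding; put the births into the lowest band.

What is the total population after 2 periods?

4499

— Period 1 —
Births: 1800 × 0.464 = 835
20–39: 2310 × 0.964 = 2227
40+: 1800 × 0.959 + 1160 × 0.259 = 1726 + 300 = 2026
End of period: [835, 2227, 2026]
— Period 2 —
Births: 2227 × 0.464 = 1033
20–39: 835 × 0.964 = 805
40+: 2227 × 0.959 + 2026 × 0.259 = 2136 + 525 = 2661
End of period: [1033, 805, 2661]
Total after period 2: 1033 + 805 + 2661 = 4499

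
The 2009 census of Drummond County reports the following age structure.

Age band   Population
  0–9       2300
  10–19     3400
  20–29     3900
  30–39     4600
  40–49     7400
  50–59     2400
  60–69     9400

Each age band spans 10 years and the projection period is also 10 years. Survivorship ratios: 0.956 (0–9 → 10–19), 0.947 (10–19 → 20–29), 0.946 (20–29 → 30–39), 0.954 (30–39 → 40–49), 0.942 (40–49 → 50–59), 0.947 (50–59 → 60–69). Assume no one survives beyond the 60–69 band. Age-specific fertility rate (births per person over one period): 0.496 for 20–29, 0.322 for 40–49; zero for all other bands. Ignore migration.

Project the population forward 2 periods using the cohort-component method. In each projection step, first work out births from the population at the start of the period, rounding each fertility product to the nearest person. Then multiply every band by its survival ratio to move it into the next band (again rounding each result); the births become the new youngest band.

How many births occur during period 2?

— Period 1 —
Births: 3900 × 0.496 = 1934  |  7400 × 0.322 = 2383 ⇒ total 4317
10–19: 2300 × 0.956 = 2199
20–29: 3400 × 0.947 = 3220
30–39: 3900 × 0.946 = 3689
40–49: 4600 × 0.954 = 4388
50–59: 7400 × 0.942 = 6971
60–69: 2400 × 0.947 = 2273
Population now: 0–9=4317, 10–19=2199, 20–29=3220, 30–39=3689, 40–49=4388, 50–59=6971, 60–69=2273
— Period 2 —
Births: 3220 × 0.496 = 1597  |  4388 × 0.322 = 1413 ⇒ total 3010
10–19: 4317 × 0.956 = 4127
20–29: 2199 × 0.947 = 2082
30–39: 3220 × 0.946 = 3046
40–49: 3689 × 0.954 = 3519
50–59: 4388 × 0.942 = 4133
60–69: 6971 × 0.947 = 6602
Population now: 0–9=3010, 10–19=4127, 20–29=2082, 30–39=3046, 40–49=3519, 50–59=4133, 60–69=6602

3010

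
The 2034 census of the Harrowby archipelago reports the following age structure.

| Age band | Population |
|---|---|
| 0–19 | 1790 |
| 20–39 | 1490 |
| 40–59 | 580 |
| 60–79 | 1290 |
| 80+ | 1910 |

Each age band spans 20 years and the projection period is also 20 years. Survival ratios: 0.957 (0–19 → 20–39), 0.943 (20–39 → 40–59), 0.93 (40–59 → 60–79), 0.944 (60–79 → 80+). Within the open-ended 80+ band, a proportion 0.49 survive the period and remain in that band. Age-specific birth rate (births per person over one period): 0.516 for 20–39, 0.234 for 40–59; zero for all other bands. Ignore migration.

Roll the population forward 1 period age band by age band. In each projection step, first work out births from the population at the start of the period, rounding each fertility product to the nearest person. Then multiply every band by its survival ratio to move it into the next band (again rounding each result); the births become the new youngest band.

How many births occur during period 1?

905

Numbering the bands 1..5 from youngest to oldest:
[period 1]
Births: 1490 * 0.516 = 769 ; 580 * 0.234 = 136 — total 905
Band 2: 1790 * 0.957 = 1713
Band 3: 1490 * 0.943 = 1405
Band 4: 580 * 0.93 = 539
Band 5: 1290 * 0.944 + 1910 * 0.49 = 1218 + 936 = 2154
→ [905, 1713, 1405, 539, 2154]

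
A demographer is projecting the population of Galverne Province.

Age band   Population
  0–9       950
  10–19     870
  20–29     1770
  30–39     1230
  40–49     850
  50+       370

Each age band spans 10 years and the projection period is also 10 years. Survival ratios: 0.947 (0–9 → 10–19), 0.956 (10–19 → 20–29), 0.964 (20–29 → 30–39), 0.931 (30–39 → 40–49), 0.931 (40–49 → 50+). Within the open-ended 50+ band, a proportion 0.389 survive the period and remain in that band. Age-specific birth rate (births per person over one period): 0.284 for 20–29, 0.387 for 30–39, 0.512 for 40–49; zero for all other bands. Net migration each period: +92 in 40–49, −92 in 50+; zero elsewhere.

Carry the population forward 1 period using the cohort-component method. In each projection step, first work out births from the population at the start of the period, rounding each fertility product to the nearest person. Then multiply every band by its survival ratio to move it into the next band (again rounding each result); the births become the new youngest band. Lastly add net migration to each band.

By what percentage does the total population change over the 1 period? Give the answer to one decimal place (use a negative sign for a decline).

14.8

After projecting period 1:
Births: 1770 * 0.284 = 503  |  1230 * 0.387 = 476  |  850 * 0.512 = 435 — total 1414
10–19: 950 * 0.947 = 900
20–29: 870 * 0.956 = 832
30–39: 1770 * 0.964 = 1706
40–49: 1230 * 0.931 = 1145
50+: 850 * 0.931 + 370 * 0.389 = 791 + 144 = 935
Net migration: 40–49 + 92 → 1237; 50+ − 92 → 843
End of period: [1414, 900, 832, 1706, 1237, 843]
Total: 6040 → 6932; change = 892; percentage change = 14.8%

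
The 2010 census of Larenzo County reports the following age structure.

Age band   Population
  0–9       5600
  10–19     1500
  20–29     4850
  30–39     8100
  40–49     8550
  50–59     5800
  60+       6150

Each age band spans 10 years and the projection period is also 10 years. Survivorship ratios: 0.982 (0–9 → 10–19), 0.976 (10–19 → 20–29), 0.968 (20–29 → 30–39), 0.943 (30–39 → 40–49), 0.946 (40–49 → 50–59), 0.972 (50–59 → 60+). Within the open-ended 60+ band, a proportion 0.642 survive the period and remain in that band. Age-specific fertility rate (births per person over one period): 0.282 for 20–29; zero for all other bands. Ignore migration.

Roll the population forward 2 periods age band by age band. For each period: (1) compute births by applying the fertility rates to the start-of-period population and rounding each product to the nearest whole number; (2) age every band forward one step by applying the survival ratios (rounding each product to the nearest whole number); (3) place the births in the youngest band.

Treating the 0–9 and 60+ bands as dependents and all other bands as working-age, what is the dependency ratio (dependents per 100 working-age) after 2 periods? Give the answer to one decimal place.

72.9

— Period 1 —
Births: 4850 × 0.282 = 1368
10–19: 5600 × 0.982 = 5499
20–29: 1500 × 0.976 = 1464
30–39: 4850 × 0.968 = 4695
40–49: 8100 × 0.943 = 7638
50–59: 8550 × 0.946 = 8088
60+: 5800 × 0.972 + 6150 × 0.642 = 5638 + 3948 = 9586
→ [1368, 5499, 1464, 4695, 7638, 8088, 9586]
— Period 2 —
Births: 1464 × 0.282 = 413
10–19: 1368 × 0.982 = 1343
20–29: 5499 × 0.976 = 5367
30–39: 1464 × 0.968 = 1417
40–49: 4695 × 0.943 = 4427
50–59: 7638 × 0.946 = 7226
60+: 8088 × 0.972 + 9586 × 0.642 = 7862 + 6154 = 14016
→ [413, 1343, 5367, 1417, 4427, 7226, 14016]
Dependents (band 0–9 + band 60+) = 413 + 14016 = 14429; working-age = 19780; ratio = 14429/19780 × 100 = 72.9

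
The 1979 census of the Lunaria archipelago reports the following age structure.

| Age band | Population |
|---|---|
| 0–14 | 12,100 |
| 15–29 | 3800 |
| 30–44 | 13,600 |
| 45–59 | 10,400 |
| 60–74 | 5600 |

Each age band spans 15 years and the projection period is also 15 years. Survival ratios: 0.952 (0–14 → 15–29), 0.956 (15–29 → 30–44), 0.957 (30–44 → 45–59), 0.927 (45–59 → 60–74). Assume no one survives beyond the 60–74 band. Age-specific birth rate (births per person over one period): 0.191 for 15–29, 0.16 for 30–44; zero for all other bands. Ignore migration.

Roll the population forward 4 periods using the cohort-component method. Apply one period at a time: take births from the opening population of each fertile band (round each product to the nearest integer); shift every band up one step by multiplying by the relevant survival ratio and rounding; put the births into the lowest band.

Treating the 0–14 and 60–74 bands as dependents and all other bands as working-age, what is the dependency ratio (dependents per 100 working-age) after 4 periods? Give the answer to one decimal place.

147.8

Let band 1 be 0–14 through band 5 = 60–74.
After projecting period 1:
Births: 3800 × 0.191 = 726  |  13600 × 0.16 = 2176 → total 2902
Band 2: 12100 × 0.952 = 11519
Band 3: 3800 × 0.956 = 3633
Band 4: 13600 × 0.957 = 13015
Band 5: 10400 × 0.927 = 9641
End of period: [2902, 11519, 3633, 13015, 9641]
After projecting period 2:
Births: 11519 × 0.191 = 2200  |  3633 × 0.16 = 581 → total 2781
Band 2: 2902 × 0.952 = 2763
Band 3: 11519 × 0.956 = 11012
Band 4: 3633 × 0.957 = 3477
Band 5: 13015 × 0.927 = 12065
End of period: [2781, 2763, 11012, 3477, 12065]
After projecting period 3:
Births: 2763 × 0.191 = 528  |  11012 × 0.16 = 1762 → total 2290
Band 2: 2781 × 0.952 = 2648
Band 3: 2763 × 0.956 = 2641
Band 4: 11012 × 0.957 = 10538
Band 5: 3477 × 0.927 = 3223
End of period: [2290, 2648, 2641, 10538, 3223]
After projecting period 4:
Births: 2648 × 0.191 = 506  |  2641 × 0.16 = 423 → total 929
Band 2: 2290 × 0.952 = 2180
Band 3: 2648 × 0.956 = 2531
Band 4: 2641 × 0.957 = 2527
Band 5: 10538 × 0.927 = 9769
End of period: [929, 2180, 2531, 2527, 9769]
Dependents (band 0–14 + band 60–74) = 929 + 9769 = 10698; working-age = 7238; ratio = 10698/7238 × 100 = 147.8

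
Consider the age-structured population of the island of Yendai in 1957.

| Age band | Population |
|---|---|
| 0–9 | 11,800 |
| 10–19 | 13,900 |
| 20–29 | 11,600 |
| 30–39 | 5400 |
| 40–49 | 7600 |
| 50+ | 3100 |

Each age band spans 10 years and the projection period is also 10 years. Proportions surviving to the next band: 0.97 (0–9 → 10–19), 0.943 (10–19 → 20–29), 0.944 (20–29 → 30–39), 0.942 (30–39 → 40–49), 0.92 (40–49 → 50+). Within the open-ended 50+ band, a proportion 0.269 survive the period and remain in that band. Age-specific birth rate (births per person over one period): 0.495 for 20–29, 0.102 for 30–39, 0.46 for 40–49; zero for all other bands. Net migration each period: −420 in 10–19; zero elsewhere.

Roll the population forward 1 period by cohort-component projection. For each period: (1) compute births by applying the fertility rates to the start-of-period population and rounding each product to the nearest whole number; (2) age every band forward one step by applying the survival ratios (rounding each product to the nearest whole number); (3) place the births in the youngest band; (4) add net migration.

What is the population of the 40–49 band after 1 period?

— Period 1 —
Births: 11600 * 0.495 = 5742  |  5400 * 0.102 = 551  |  7600 * 0.46 = 3496 — total 9789
10–19: 11800 * 0.97 = 11446
20–29: 13900 * 0.943 = 13108
30–39: 11600 * 0.944 = 10950
40–49: 5400 * 0.942 = 5087
50+: 7600 * 0.92 + 3100 * 0.269 = 6992 + 834 = 7826
Net migration: 10–19 − 420 → 11026
Population now: 0–9=9789, 10–19=11026, 20–29=13108, 30–39=10950, 40–49=5087, 50+=7826

5087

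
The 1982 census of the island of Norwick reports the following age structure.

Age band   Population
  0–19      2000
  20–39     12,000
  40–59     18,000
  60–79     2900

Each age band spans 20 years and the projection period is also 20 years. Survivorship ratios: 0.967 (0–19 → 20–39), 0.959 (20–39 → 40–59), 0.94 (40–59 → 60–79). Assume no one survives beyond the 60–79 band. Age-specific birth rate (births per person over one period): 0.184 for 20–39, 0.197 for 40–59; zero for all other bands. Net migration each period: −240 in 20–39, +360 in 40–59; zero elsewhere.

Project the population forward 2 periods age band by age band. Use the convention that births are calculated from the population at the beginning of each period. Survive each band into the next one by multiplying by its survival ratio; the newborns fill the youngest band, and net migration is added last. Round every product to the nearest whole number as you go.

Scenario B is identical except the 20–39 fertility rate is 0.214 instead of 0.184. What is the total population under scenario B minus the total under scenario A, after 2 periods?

399

[period 1]
Births: 12000 × 0.184 = 2208, 18000 × 0.197 = 3546 → 5754
20–39: 2000 × 0.967 = 1934
40–59: 12000 × 0.959 = 11508
60–79: 18000 × 0.94 = 16920
Net migration: 20–39 − 240 → 1694; 40–59 + 360 → 11868
End of period: [5754, 1694, 11868, 16920]
[period 2]
Births: 1694 × 0.184 = 312, 11868 × 0.197 = 2338 → 2650
20–39: 5754 × 0.967 = 5564
40–59: 1694 × 0.959 = 1625
60–79: 11868 × 0.94 = 11156
Net migration: 20–39 − 240 → 5324; 40–59 + 360 → 1985
End of period: [2650, 5324, 1985, 11156]
Scenario A total after 2 periods: 21115
Scenario B projection —
[period 1]
Births: 12000 × 0.214 = 2568, 18000 × 0.197 = 3546 → 6114
20–39: 2000 × 0.967 = 1934
40–59: 12000 × 0.959 = 11508
60–79: 18000 × 0.94 = 16920
Net migration: 20–39 − 240 → 1694; 40–59 + 360 → 11868
End of period: [6114, 1694, 11868, 16920]
[period 2]
Births: 1694 × 0.214 = 363, 11868 × 0.197 = 2338 → 2701
20–39: 6114 × 0.967 = 5912
40–59: 1694 × 0.959 = 1625
60–79: 11868 × 0.94 = 11156
Net migration: 20–39 − 240 → 5672; 40–59 + 360 → 1985
End of period: [2701, 5672, 1985, 11156]
Scenario B total after 2 periods: 21514
Difference B − A = 21514 − 21115 = 399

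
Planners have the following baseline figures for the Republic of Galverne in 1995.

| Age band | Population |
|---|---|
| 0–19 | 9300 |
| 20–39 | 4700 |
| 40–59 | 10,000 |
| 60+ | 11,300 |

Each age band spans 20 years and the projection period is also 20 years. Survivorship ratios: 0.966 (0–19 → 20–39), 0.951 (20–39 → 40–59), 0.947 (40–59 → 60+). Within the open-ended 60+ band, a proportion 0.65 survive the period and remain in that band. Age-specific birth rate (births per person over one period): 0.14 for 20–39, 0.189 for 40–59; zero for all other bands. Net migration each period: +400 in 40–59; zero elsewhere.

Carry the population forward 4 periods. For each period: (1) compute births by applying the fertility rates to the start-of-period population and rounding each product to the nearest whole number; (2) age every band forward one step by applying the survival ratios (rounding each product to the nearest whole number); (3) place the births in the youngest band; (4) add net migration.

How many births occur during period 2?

(Groups numbered youngest = 1 to oldest = 4.)
[period 1]
Births: 4700 * 0.14 = 658, 10000 * 0.189 = 1890 — total 2548
Group 2: 9300 * 0.966 = 8984
Group 3: 4700 * 0.951 = 4470
Group 4: 10000 * 0.947 + 11300 * 0.65 = 9470 + 7345 = 16815
Net migration: Group 3 + 400 → 4870
→ [2548, 8984, 4870, 16815]
[period 2]
Births: 8984 * 0.14 = 1258, 4870 * 0.189 = 920 — total 2178
Group 2: 2548 * 0.966 = 2461
Group 3: 8984 * 0.951 = 8544
Group 4: 4870 * 0.947 + 16815 * 0.65 = 4612 + 10930 = 15542
Net migration: Group 3 + 400 → 8944
→ [2178, 2461, 8944, 15542]

2178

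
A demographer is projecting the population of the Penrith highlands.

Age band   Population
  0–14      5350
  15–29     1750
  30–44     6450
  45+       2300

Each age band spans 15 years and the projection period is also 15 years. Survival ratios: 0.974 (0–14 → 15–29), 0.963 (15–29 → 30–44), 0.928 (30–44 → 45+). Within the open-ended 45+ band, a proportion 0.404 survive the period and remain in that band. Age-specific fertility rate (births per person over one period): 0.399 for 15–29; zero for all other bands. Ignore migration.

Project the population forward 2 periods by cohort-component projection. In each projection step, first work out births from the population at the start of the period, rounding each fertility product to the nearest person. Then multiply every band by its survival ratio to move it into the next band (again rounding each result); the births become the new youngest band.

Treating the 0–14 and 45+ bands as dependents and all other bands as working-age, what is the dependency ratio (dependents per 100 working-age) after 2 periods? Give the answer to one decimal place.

113.0

— Period 1 —
Births: 1750 × 0.399 = 698
15–29: 5350 × 0.974 = 5211
30–44: 1750 × 0.963 = 1685
45+: 6450 × 0.928 + 2300 × 0.404 = 5986 + 929 = 6915
Giving 698 / 5211 / 1685 / 6915.
— Period 2 —
Births: 5211 × 0.399 = 2079
15–29: 698 × 0.974 = 680
30–44: 5211 × 0.963 = 5018
45+: 1685 × 0.928 + 6915 × 0.404 = 1564 + 2794 = 4358
Giving 2079 / 680 / 5018 / 4358.
Dependents (band 0–14 + band 45+) = 2079 + 4358 = 6437; working-age = 5698; ratio = 6437/5698 × 100 = 113.0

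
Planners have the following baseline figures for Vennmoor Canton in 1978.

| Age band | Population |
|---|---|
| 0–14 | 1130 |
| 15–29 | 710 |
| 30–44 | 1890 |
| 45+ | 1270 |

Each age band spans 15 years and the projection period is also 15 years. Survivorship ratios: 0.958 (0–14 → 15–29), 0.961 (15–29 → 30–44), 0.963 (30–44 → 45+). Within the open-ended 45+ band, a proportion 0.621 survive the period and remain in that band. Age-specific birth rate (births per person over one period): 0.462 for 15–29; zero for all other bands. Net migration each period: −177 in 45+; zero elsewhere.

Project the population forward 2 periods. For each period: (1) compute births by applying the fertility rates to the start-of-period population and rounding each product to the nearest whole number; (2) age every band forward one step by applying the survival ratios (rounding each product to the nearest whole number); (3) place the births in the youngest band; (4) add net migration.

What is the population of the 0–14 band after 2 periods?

500

After projecting period 1:
Births: 710 * 0.462 = 328
15–29: 1130 * 0.958 = 1083
30–44: 710 * 0.961 = 682
45+: 1890 * 0.963 + 1270 * 0.621 = 1820 + 789 = 2609
Net migration: 45+ − 177 → 2432
End of period: [328, 1083, 682, 2432]
After projecting period 2:
Births: 1083 * 0.462 = 500
15–29: 328 * 0.958 = 314
30–44: 1083 * 0.961 = 1041
45+: 682 * 0.963 + 2432 * 0.621 = 657 + 1510 = 2167
Net migration: 45+ − 177 → 1990
End of period: [500, 314, 1041, 1990]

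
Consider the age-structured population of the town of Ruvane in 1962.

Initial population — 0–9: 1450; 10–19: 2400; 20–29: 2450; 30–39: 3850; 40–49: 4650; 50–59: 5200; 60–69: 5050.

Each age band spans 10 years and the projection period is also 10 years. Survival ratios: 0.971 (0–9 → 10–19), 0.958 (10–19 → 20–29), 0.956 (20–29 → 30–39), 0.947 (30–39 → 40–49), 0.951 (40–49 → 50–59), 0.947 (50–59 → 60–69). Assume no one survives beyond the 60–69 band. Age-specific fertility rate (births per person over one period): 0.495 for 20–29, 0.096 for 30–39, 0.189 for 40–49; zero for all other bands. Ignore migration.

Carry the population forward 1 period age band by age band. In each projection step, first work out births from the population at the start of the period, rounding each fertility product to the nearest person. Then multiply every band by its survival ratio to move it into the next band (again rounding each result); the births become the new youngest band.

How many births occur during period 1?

Period 1.
Births: 2450 * 0.495 = 1213, 3850 * 0.096 = 370, 4650 * 0.189 = 879 — total 2462
10–19: 1450 * 0.971 = 1408
20–29: 2400 * 0.958 = 2299
30–39: 2450 * 0.956 = 2342
40–49: 3850 * 0.947 = 3646
50–59: 4650 * 0.951 = 4422
60–69: 5200 * 0.947 = 4924
Population now: 0–9=2462, 10–19=1408, 20–29=2299, 30–39=2342, 40–49=3646, 50–59=4422, 60–69=4924

2462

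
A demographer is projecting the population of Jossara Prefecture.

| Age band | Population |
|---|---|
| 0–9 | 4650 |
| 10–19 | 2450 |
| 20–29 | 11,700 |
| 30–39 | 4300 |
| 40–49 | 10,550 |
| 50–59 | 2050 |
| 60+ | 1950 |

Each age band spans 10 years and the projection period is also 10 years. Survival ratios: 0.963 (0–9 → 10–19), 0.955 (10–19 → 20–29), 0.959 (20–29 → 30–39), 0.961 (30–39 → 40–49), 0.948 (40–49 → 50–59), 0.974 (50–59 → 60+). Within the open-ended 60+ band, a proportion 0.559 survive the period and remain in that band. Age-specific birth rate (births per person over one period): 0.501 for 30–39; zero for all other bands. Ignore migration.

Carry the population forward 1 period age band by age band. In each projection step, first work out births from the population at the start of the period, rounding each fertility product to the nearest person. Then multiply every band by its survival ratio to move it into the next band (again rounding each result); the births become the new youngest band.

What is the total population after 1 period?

37412

After projecting period 1:
Births: 4300 * 0.501 = 2154
10–19: 4650 * 0.963 = 4478
20–29: 2450 * 0.955 = 2340
30–39: 11700 * 0.959 = 11220
40–49: 4300 * 0.961 = 4132
50–59: 10550 * 0.948 = 10001
60+: 2050 * 0.974 + 1950 * 0.559 = 1997 + 1090 = 3087
Giving 2154 / 4478 / 2340 / 11220 / 4132 / 10001 / 3087.
Total after period 1: 2154 + 4478 + 2340 + 11220 + 4132 + 10001 + 3087 = 37412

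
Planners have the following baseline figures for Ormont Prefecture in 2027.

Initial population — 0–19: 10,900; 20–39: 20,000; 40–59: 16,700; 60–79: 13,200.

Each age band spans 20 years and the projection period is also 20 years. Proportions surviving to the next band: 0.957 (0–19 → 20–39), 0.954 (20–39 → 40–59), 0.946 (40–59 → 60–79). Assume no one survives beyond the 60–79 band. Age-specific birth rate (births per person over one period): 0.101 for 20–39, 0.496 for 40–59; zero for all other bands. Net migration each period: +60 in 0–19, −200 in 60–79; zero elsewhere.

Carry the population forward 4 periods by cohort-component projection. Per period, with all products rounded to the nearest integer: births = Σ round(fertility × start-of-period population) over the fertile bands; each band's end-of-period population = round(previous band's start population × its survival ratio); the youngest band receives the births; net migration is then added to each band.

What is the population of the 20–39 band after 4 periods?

5740

Let band 1 be 0–19 through band 4 = 60–79.
Period 1.
Births: 20000 × 0.101 = 2020, 16700 × 0.496 = 8283 → 10303
Band 2: 10900 × 0.957 = 10431
Band 3: 20000 × 0.954 = 19080
Band 4: 16700 × 0.946 = 15798
Net migration: Band 1 + 60 → 10363; Band 4 − 200 → 15598
End of period: [10363, 10431, 19080, 15598]
Period 2.
Births: 10431 × 0.101 = 1054, 19080 × 0.496 = 9464 → 10518
Band 2: 10363 × 0.957 = 9917
Band 3: 10431 × 0.954 = 9951
Band 4: 19080 × 0.946 = 18050
Net migration: Band 1 + 60 → 10578; Band 4 − 200 → 17850
End of period: [10578, 9917, 9951, 17850]
Period 3.
Births: 9917 × 0.101 = 1002, 9951 × 0.496 = 4936 → 5938
Band 2: 10578 × 0.957 = 10123
Band 3: 9917 × 0.954 = 9461
Band 4: 9951 × 0.946 = 9414
Net migration: Band 1 + 60 → 5998; Band 4 − 200 → 9214
End of period: [5998, 10123, 9461, 9214]
Period 4.
Births: 10123 × 0.101 = 1022, 9461 × 0.496 = 4693 → 5715
Band 2: 5998 × 0.957 = 5740
Band 3: 10123 × 0.954 = 9657
Band 4: 9461 × 0.946 = 8950
Net migration: Band 1 + 60 → 5775; Band 4 − 200 → 8750
End of period: [5775, 5740, 9657, 8750]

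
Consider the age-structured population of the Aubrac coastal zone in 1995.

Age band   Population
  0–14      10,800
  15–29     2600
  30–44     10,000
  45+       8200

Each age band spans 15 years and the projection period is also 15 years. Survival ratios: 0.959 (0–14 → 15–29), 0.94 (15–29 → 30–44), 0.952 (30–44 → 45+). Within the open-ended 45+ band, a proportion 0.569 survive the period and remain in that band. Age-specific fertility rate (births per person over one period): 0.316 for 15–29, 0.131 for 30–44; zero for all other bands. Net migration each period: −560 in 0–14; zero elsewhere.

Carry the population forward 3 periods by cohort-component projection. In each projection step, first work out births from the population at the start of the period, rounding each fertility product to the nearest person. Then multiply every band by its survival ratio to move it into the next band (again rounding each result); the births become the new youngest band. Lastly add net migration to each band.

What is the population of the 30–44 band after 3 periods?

Numbering the bands 1..4 from youngest to oldest:
[period 1]
Births: 2600 × 0.316 = 822  |  10000 × 0.131 = 1310 → total 2132
Band 2: 10800 × 0.959 = 10357
Band 3: 2600 × 0.94 = 2444
Band 4: 10000 × 0.952 + 8200 × 0.569 = 9520 + 4666 = 14186
Net migration: Band 1 − 560 → 1572
→ [1572, 10357, 2444, 14186]
[period 2]
Births: 10357 × 0.316 = 3273  |  2444 × 0.131 = 320 → total 3593
Band 2: 1572 × 0.959 = 1508
Band 3: 10357 × 0.94 = 9736
Band 4: 2444 × 0.952 + 14186 × 0.569 = 2327 + 8072 = 10399
Net migration: Band 1 − 560 → 3033
→ [3033, 1508, 9736, 10399]
[period 3]
Births: 1508 × 0.316 = 477  |  9736 × 0.131 = 1275 → total 1752
Band 2: 3033 × 0.959 = 2909
Band 3: 1508 × 0.94 = 1418
Band 4: 9736 × 0.952 + 10399 × 0.569 = 9269 + 5917 = 15186
Net migration: Band 1 − 560 → 1192
→ [1192, 2909, 1418, 15186]

1418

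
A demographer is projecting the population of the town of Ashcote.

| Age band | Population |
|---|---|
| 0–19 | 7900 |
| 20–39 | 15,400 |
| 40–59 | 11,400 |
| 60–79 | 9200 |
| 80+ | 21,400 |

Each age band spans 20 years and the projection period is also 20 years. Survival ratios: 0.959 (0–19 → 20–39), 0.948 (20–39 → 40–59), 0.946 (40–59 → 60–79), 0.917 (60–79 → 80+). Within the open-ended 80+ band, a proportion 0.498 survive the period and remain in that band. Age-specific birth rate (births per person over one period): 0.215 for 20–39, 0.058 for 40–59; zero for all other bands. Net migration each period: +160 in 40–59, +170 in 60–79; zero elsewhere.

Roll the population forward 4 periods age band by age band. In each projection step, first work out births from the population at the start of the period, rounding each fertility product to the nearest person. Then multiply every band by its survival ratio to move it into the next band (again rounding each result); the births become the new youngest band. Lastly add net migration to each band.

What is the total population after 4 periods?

25909

— Period 1 —
Births: 15400 × 0.215 = 3311, 11400 × 0.058 = 661 → 3972
20–39: 7900 × 0.959 = 7576
40–59: 15400 × 0.948 = 14599
60–79: 11400 × 0.946 = 10784
80+: 9200 × 0.917 + 21400 × 0.498 = 8436 + 10657 = 19093
Net migration: 40–59 + 160 → 14759; 60–79 + 170 → 10954
Population now: 0–19=3972, 20–39=7576, 40–59=14759, 60–79=10954, 80+=19093
— Period 2 —
Births: 7576 × 0.215 = 1629, 14759 × 0.058 = 856 → 2485
20–39: 3972 × 0.959 = 3809
40–59: 7576 × 0.948 = 7182
60–79: 14759 × 0.946 = 13962
80+: 10954 × 0.917 + 19093 × 0.498 = 10045 + 9508 = 19553
Net migration: 40–59 + 160 → 7342; 60–79 + 170 → 14132
Population now: 0–19=2485, 20–39=3809, 40–59=7342, 60–79=14132, 80+=19553
— Period 3 —
Births: 3809 × 0.215 = 819, 7342 × 0.058 = 426 → 1245
20–39: 2485 × 0.959 = 2383
40–59: 3809 × 0.948 = 3611
60–79: 7342 × 0.946 = 6946
80+: 14132 × 0.917 + 19553 × 0.498 = 12959 + 9737 = 22696
Net migration: 40–59 + 160 → 3771; 60–79 + 170 → 7116
Population now: 0–19=1245, 20–39=2383, 40–59=3771, 60–79=7116, 80+=22696
— Period 4 —
Births: 2383 × 0.215 = 512, 3771 × 0.058 = 219 → 731
20–39: 1245 × 0.959 = 1194
40–59: 2383 × 0.948 = 2259
60–79: 3771 × 0.946 = 3567
80+: 7116 × 0.917 + 22696 × 0.498 = 6525 + 11303 = 17828
Net migration: 40–59 + 160 → 2419; 60–79 + 170 → 3737
Population now: 0–19=731, 20–39=1194, 40–59=2419, 60–79=3737, 80+=17828
Total after period 4: 731 + 1194 + 2419 + 3737 + 17828 = 25909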